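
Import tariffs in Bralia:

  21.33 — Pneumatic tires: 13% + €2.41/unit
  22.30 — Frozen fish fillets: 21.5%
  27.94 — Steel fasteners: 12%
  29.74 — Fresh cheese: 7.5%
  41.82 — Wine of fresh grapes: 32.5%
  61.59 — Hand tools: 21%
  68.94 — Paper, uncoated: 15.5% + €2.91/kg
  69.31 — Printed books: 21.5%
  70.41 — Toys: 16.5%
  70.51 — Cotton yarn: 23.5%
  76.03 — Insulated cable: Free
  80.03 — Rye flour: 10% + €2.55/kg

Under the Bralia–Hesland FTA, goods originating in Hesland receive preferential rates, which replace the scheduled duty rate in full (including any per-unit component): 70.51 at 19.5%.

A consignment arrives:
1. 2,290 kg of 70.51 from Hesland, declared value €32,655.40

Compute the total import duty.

€6,367.80

Line 1 (70.51, Hesland, 2,290 kg, €32,655.40):
Base rate for 70.51 is 23.5%.
Origin Hesland qualifies under the Bralia–Hesland agreement and 70.51 is covered: preferential rate 19.5% applies instead.
Duty = €32,655.40 × 19.5% = €6,367.80.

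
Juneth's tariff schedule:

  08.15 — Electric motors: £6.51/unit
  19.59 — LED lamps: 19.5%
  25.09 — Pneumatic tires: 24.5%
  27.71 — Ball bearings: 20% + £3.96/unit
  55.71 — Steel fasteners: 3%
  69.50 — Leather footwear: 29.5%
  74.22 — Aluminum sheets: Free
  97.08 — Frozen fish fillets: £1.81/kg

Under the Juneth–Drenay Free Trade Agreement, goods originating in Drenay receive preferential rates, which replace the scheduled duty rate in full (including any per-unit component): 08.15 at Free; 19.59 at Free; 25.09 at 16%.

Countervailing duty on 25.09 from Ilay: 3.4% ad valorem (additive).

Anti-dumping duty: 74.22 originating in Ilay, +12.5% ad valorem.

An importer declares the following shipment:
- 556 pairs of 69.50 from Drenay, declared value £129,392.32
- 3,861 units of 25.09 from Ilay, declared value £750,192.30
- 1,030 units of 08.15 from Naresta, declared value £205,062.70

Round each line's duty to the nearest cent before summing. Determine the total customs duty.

£254,179.68

Line 1 (69.50, Drenay, 556 pairs, £129,392.32):
Base rate for 69.50 is 29.5%.
Origin Drenay is the FTA partner but 69.50 is not on the preference list; base rate stands.
Duty = £129,392.32 × 29.5% = £38,170.73.
Line 2 (25.09, Ilay, 3,861 units, £750,192.30):
Base rate for 25.09 is 24.5%.
25.09 has an FTA preferential rate, but origin Ilay is not Drenay; base rate stands.
Additional duty on 25.09 from Ilay: +3.4%. Applied ad valorem rate: 24.5% + 3.4% = 27.9%.
Duty = £750,192.30 × 27.9% = £209,303.65.
Line 3 (08.15, Naresta, 1,030 units, £205,062.70):
Base rate for 08.15 is £6.51/unit.
08.15 has an FTA preferential rate, but origin Naresta is not Drenay; base rate stands.
Duty = 1,030 × £6.51 = £6,705.30.
Total = £38,170.73 + £209,303.65 + £6,705.30 = £254,179.68.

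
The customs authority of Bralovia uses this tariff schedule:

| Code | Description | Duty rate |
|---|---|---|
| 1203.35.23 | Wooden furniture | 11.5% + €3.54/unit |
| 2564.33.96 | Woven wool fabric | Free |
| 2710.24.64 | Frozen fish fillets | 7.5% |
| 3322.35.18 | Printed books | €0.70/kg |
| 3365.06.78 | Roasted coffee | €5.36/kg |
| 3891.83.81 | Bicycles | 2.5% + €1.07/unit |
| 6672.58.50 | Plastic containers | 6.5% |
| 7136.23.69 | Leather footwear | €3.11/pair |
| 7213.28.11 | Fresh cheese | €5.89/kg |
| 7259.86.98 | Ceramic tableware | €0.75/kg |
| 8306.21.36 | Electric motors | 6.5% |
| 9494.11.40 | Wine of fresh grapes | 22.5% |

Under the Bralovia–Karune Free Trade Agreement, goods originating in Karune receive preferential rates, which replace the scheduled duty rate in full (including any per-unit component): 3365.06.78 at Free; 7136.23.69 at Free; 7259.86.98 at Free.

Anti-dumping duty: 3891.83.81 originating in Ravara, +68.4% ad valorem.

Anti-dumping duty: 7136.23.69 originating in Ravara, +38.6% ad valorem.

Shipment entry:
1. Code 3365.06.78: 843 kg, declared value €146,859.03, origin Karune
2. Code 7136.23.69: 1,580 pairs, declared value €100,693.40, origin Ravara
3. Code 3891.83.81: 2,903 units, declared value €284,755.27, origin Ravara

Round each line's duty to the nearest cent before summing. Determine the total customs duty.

Line 1 (3365.06.78, Karune, 843 kg, €146,859.03):
Base rate for 3365.06.78 is €5.36/kg.
Origin Karune qualifies under the Bralovia–Karune agreement and 3365.06.78 is covered: preferential rate Free applies instead.
Duty = €146,859.03 × 0% = €0.00.
Line 2 (7136.23.69, Ravara, 1,580 pairs, €100,693.40):
Base rate for 7136.23.69 is €3.11/pair.
7136.23.69 has an FTA preferential rate, but origin Ravara is not Karune; base rate stands.
Additional duty on 7136.23.69 from Ravara: +38.6% ad valorem. Applied ad valorem rate = 38.6%.
Duty = €100,693.40 × 38.6% + 1,580 × €3.11 = €43,781.45.
Line 3 (3891.83.81, Ravara, 2,903 units, €284,755.27):
Base rate for 3891.83.81 is 2.5% + €1.07/unit.
Additional duty on 3891.83.81 from Ravara: +68.4%. Applied ad valorem rate: 2.5% + 68.4% = 70.9%.
Duty = €284,755.27 × 70.9% + 2,903 × €1.07 = €204,997.70.
Total = €0.00 + €43,781.45 + €204,997.70 = €248,779.15.

€248,779.15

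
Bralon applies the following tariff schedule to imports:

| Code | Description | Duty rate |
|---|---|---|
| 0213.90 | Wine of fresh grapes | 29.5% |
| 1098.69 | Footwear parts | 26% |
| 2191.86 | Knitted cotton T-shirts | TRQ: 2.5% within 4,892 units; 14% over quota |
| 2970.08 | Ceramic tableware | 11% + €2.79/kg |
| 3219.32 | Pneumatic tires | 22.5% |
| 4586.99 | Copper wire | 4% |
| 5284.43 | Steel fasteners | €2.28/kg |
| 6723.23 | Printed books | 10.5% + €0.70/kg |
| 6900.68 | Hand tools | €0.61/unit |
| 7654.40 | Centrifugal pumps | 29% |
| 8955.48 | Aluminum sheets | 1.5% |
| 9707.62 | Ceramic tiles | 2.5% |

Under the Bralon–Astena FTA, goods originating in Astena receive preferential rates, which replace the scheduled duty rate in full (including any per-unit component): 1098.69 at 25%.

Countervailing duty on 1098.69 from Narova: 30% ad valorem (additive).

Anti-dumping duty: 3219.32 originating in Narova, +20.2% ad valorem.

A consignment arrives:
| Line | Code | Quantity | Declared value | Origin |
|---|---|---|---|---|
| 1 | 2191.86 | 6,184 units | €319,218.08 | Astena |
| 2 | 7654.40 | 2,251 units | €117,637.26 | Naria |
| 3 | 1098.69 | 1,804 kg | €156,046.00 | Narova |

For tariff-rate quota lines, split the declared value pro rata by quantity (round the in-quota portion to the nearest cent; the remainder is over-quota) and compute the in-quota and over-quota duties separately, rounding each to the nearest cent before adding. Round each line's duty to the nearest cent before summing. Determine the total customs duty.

Line 1 (2191.86, Astena, 6,184 units, €319,218.08):
Code 2191.86 is under a tariff-rate quota (threshold 4,892 units). In-quota: 4,892 units at 2.5%; over-quota: 1,292 units at 14%.
Pro-rata value split: in-quota = €319,218.08 × 4,892/6,184 = €252,525.04; over-quota = €319,218.08 − €252,525.04 = €66,693.04.
In-quota duty = €252,525.04 × 2.5% = €6,313.13. Over-quota duty = €66,693.04 × 14% = €9,337.03.
Line duty = €6,313.13 + €9,337.03 = €15,650.16.
Line 2 (7654.40, Naria, 2,251 units, €117,637.26):
Base rate for 7654.40 is 29%.
Duty = €117,637.26 × 29% = €34,114.81.
Line 3 (1098.69, Narova, 1,804 kg, €156,046.00):
Base rate for 1098.69 is 26%.
1098.69 has an FTA preferential rate, but origin Narova is not Astena; base rate stands.
Additional duty on 1098.69 from Narova: +30%. Applied ad valorem rate: 26% + 30% = 56%.
Duty = €156,046.00 × 56% = €87,385.76.
Total = €15,650.16 + €34,114.81 + €87,385.76 = €137,150.73.

€137,150.73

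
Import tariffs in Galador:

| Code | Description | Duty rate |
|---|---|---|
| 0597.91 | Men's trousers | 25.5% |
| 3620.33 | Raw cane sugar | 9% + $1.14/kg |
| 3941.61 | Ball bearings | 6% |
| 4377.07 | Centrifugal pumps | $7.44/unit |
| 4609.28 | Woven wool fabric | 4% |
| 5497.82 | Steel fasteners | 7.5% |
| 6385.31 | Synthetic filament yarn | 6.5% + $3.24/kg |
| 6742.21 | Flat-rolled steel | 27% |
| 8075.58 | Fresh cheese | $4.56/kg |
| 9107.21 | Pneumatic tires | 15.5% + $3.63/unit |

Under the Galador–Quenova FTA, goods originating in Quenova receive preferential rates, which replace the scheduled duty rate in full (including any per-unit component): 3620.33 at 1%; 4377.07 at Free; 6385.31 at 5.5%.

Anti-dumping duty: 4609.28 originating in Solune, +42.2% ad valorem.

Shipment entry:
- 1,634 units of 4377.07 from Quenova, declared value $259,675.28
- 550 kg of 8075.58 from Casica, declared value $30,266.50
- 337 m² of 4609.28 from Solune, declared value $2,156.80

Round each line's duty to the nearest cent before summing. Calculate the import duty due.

$3,504.44

Line 1 (4377.07, Quenova, 1,634 units, $259,675.28):
Base rate for 4377.07 is $7.44/unit.
Origin Quenova qualifies under the Galador–Quenova agreement and 4377.07 is covered: preferential rate Free applies instead.
Duty = $259,675.28 × 0% = $0.00.
Line 2 (8075.58, Casica, 550 kg, $30,266.50):
Base rate for 8075.58 is $4.56/kg.
Duty = 550 × $4.56 = $2,508.00.
Line 3 (4609.28, Solune, 337 m², $2,156.80):
Base rate for 4609.28 is 4%.
Additional duty on 4609.28 from Solune: +42.2%. Applied ad valorem rate: 4% + 42.2% = 46.2%.
Duty = $2,156.80 × 46.2% = $996.44.
Total = $0.00 + $2,508.00 + $996.44 = $3,504.44.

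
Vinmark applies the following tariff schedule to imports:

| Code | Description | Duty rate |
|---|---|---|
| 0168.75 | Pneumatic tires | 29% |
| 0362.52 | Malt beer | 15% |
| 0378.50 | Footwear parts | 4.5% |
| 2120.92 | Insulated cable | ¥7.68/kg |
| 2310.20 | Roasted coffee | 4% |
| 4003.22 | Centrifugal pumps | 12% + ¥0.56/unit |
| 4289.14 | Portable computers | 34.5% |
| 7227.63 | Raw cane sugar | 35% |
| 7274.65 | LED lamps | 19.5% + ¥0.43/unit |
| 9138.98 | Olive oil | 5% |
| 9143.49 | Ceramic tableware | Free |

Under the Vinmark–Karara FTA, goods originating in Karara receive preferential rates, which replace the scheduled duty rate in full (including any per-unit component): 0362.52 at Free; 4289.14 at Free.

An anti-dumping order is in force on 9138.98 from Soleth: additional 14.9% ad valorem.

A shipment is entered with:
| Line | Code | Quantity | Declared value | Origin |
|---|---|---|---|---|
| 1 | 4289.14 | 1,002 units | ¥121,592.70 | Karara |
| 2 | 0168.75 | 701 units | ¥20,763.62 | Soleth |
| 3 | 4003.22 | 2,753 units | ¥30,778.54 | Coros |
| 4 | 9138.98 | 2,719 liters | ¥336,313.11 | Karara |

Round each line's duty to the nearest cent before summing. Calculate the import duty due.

Line 1 (4289.14, Karara, 1,002 units, ¥121,592.70):
Base rate for 4289.14 is 34.5%.
Origin Karara qualifies under the Vinmark–Karara agreement and 4289.14 is covered: preferential rate Free applies instead.
Duty = ¥121,592.70 × 0% = ¥0.00.
Line 2 (0168.75, Soleth, 701 units, ¥20,763.62):
Base rate for 0168.75 is 29%.
Duty = ¥20,763.62 × 29% = ¥6,021.45.
Line 3 (4003.22, Coros, 2,753 units, ¥30,778.54):
Base rate for 4003.22 is 12% + ¥0.56/unit.
Duty = ¥30,778.54 × 12% + 2,753 × ¥0.56 = ¥5,235.10.
Line 4 (9138.98, Karara, 2,719 liters, ¥336,313.11):
Base rate for 9138.98 is 5%.
Origin Karara is the FTA partner but 9138.98 is not on the preference list; base rate stands.
The additional-duty order on 9138.98 targets Soleth, not Karara; it does not apply.
Duty = ¥336,313.11 × 5% = ¥16,815.66.
Total = ¥0.00 + ¥6,021.45 + ¥5,235.10 + ¥16,815.66 = ¥28,072.21.

¥28,072.21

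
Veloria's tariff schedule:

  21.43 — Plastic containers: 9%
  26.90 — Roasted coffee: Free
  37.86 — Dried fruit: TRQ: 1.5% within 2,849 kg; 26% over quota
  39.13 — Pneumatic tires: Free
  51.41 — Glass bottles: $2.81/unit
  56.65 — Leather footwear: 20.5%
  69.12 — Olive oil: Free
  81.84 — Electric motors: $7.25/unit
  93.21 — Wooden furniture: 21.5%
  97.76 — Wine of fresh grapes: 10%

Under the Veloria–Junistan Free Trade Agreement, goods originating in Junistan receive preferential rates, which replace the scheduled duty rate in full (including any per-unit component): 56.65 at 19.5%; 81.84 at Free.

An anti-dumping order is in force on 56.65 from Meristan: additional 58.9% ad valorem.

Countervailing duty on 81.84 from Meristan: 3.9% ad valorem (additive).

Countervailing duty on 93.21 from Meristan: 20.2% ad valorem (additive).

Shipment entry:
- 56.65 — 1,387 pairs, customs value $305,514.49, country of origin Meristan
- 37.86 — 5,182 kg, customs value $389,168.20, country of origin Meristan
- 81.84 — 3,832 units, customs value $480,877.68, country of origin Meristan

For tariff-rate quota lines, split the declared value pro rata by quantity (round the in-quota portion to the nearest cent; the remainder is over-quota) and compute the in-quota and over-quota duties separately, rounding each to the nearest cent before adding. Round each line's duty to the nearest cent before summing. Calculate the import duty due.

Line 1 (56.65, Meristan, 1,387 pairs, $305,514.49):
Base rate for 56.65 is 20.5%.
56.65 has an FTA preferential rate, but origin Meristan is not Junistan; base rate stands.
Additional duty on 56.65 from Meristan: +58.9%. Applied ad valorem rate: 20.5% + 58.9% = 79.4%.
Duty = $305,514.49 × 79.4% = $242,578.51.
Line 2 (37.86, Meristan, 5,182 kg, $389,168.20):
Code 37.86 is under a tariff-rate quota (threshold 2,849 kg). In-quota: 2,849 kg at 1.5%; over-quota: 2,333 kg at 26%.
Pro-rata value split: in-quota = $389,168.20 × 2,849/5,182 = $213,959.90; over-quota = $389,168.20 − $213,959.90 = $175,208.30.
In-quota duty = $213,959.90 × 1.5% = $3,209.40. Over-quota duty = $175,208.30 × 26% = $45,554.16.
Line duty = $3,209.40 + $45,554.16 = $48,763.56.
Line 3 (81.84, Meristan, 3,832 units, $480,877.68):
Base rate for 81.84 is $7.25/unit.
81.84 has an FTA preferential rate, but origin Meristan is not Junistan; base rate stands.
Additional duty on 81.84 from Meristan: +3.9% ad valorem. Applied ad valorem rate = 3.9%.
Duty = $480,877.68 × 3.9% + 3,832 × $7.25 = $46,536.23.
Total = $242,578.51 + $48,763.56 + $46,536.23 = $337,878.30.

$337,878.30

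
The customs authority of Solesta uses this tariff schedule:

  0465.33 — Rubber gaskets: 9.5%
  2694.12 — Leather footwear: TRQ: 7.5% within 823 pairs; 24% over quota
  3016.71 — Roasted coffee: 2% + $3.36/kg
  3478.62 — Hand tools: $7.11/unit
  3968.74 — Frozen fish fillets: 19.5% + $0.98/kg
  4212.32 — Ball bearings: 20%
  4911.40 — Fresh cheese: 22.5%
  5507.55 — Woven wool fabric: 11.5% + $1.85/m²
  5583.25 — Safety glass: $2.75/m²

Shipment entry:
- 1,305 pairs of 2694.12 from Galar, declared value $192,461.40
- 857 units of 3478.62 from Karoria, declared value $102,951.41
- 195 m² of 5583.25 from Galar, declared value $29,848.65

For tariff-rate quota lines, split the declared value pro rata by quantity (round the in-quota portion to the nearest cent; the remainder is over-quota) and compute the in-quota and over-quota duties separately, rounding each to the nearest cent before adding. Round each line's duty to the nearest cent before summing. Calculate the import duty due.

$32,793.21

Line 1 (2694.12, Galar, 1,305 pairs, $192,461.40):
Code 2694.12 is under a tariff-rate quota (threshold 823 pairs). In-quota: 823 pairs at 7.5%; over-quota: 482 pairs at 24%.
Pro-rata value split: in-quota = $192,461.40 × 823/1,305 = $121,376.04; over-quota = $192,461.40 − $121,376.04 = $71,085.36.
In-quota duty = $121,376.04 × 7.5% = $9,103.20. Over-quota duty = $71,085.36 × 24% = $17,060.49.
Line duty = $9,103.20 + $17,060.49 = $26,163.69.
Line 2 (3478.62, Karoria, 857 units, $102,951.41):
Base rate for 3478.62 is $7.11/unit.
Duty = 857 × $7.11 = $6,093.27.
Line 3 (5583.25, Galar, 195 m², $29,848.65):
Base rate for 5583.25 is $2.75/m².
Duty = 195 × $2.75 = $536.25.
Total = $26,163.69 + $6,093.27 + $536.25 = $32,793.21.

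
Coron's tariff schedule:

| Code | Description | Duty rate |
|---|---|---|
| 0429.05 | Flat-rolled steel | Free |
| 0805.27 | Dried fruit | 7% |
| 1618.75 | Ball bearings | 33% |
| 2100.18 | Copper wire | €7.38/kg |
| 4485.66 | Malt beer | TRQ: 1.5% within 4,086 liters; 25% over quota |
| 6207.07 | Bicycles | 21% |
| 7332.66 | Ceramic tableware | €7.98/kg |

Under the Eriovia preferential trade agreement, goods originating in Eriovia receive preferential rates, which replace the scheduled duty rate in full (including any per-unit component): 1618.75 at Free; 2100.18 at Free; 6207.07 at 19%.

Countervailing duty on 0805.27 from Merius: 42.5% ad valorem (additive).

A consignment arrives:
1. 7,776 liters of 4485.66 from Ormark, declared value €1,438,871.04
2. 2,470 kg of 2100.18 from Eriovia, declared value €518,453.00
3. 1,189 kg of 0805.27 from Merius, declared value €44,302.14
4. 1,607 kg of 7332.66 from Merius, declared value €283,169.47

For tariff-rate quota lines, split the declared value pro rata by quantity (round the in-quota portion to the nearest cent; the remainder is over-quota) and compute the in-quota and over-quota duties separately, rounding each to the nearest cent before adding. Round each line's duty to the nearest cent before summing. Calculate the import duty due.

€216,793.92

Line 1 (4485.66, Ormark, 7,776 liters, €1,438,871.04):
Code 4485.66 is under a tariff-rate quota (threshold 4,086 liters). In-quota: 4,086 liters at 1.5%; over-quota: 3,690 liters at 25%.
Pro-rata value split: in-quota = €1,438,871.04 × 4,086/7,776 = €756,073.44; over-quota = €1,438,871.04 − €756,073.44 = €682,797.60.
In-quota duty = €756,073.44 × 1.5% = €11,341.10. Over-quota duty = €682,797.60 × 25% = €170,699.40.
Line duty = €11,341.10 + €170,699.40 = €182,040.50.
Line 2 (2100.18, Eriovia, 2,470 kg, €518,453.00):
Base rate for 2100.18 is €7.38/kg.
Origin Eriovia qualifies under the Coron–Eriovia agreement and 2100.18 is covered: preferential rate Free applies instead.
Duty = €518,453.00 × 0% = €0.00.
Line 3 (0805.27, Merius, 1,189 kg, €44,302.14):
Base rate for 0805.27 is 7%.
Additional duty on 0805.27 from Merius: +42.5%. Applied ad valorem rate: 7% + 42.5% = 49.5%.
Duty = €44,302.14 × 49.5% = €21,929.56.
Line 4 (7332.66, Merius, 1,607 kg, €283,169.47):
Base rate for 7332.66 is €7.98/kg.
Duty = 1,607 × €7.98 = €12,823.86.
Total = €182,040.50 + €0.00 + €21,929.56 + €12,823.86 = €216,793.92.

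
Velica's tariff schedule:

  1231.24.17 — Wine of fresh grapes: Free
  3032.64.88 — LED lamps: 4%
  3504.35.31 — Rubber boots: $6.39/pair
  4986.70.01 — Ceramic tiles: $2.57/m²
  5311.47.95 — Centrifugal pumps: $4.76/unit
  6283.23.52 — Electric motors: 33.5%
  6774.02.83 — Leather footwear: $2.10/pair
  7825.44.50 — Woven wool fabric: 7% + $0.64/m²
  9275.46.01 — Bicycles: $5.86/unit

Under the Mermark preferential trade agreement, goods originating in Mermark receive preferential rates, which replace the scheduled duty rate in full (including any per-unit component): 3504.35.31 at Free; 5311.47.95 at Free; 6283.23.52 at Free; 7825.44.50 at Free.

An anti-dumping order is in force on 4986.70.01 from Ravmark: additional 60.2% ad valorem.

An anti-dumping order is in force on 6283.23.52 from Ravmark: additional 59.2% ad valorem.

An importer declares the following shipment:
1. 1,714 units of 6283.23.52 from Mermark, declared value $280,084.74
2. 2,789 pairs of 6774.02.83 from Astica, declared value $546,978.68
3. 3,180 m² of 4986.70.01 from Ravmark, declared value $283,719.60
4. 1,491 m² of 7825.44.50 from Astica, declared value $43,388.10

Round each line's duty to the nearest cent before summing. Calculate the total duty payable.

Line 1 (6283.23.52, Mermark, 1,714 units, $280,084.74):
Base rate for 6283.23.52 is 33.5%.
Origin Mermark qualifies under the Velica–Mermark agreement and 6283.23.52 is covered: preferential rate Free applies instead.
The additional-duty order on 6283.23.52 targets Ravmark, not Mermark; it does not apply.
Duty = $280,084.74 × 0% = $0.00.
Line 2 (6774.02.83, Astica, 2,789 pairs, $546,978.68):
Base rate for 6774.02.83 is $2.10/pair.
Duty = 2,789 × $2.10 = $5,856.90.
Line 3 (4986.70.01, Ravmark, 3,180 m², $283,719.60):
Base rate for 4986.70.01 is $2.57/m².
Additional duty on 4986.70.01 from Ravmark: +60.2% ad valorem. Applied ad valorem rate = 60.2%.
Duty = $283,719.60 × 60.2% + 3,180 × $2.57 = $178,971.80.
Line 4 (7825.44.50, Astica, 1,491 m², $43,388.10):
Base rate for 7825.44.50 is 7% + $0.64/m².
7825.44.50 has an FTA preferential rate, but origin Astica is not Mermark; base rate stands.
Duty = $43,388.10 × 7% + 1,491 × $0.64 = $3,991.41.
Total = $0.00 + $5,856.90 + $178,971.80 + $3,991.41 = $188,820.11.

$188,820.11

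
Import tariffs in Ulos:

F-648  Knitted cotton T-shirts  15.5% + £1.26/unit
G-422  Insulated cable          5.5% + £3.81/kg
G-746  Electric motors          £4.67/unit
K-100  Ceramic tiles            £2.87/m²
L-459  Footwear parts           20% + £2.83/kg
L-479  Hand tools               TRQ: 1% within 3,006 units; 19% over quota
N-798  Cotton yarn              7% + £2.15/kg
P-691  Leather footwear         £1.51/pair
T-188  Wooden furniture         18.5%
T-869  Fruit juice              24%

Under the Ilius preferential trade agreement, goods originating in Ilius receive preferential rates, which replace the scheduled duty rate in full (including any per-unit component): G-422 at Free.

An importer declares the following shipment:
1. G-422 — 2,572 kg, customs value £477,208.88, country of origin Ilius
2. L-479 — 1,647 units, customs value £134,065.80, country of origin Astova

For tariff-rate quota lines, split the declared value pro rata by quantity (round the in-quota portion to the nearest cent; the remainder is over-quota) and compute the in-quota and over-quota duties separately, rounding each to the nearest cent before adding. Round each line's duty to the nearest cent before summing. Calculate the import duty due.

Line 1 (G-422, Ilius, 2,572 kg, £477,208.88):
Base rate for G-422 is 5.5% + £3.81/kg.
Origin Ilius qualifies under the Ulos–Ilius agreement and G-422 is covered: preferential rate Free applies instead.
Duty = £477,208.88 × 0% = £0.00.
Line 2 (L-479, Astova, 1,647 units, £134,065.80):
Code L-479 is under a tariff-rate quota (threshold 3,006 units). Quantity 1,647 units is within the quota, so the in-quota rate 1% applies to the full value.
Duty = £134,065.80 × 1% = £1,340.66.
Total = £0.00 + £1,340.66 = £1,340.66.

£1,340.66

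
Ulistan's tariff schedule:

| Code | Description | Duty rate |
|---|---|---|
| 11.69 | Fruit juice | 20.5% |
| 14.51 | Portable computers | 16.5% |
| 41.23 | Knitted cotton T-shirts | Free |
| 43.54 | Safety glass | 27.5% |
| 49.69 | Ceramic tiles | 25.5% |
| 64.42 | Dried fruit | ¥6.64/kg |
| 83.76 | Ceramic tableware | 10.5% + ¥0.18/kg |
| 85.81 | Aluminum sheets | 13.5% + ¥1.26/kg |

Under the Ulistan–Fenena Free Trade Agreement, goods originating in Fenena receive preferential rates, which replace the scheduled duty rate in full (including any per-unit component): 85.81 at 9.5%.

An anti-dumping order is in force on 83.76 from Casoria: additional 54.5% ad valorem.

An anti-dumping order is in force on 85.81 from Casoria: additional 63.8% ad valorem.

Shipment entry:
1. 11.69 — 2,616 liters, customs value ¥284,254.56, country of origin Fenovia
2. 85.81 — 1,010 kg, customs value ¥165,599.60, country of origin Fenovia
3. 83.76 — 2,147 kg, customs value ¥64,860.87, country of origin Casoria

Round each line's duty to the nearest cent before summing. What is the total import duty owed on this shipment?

¥124,446.76

Line 1 (11.69, Fenovia, 2,616 liters, ¥284,254.56):
Base rate for 11.69 is 20.5%.
Duty = ¥284,254.56 × 20.5% = ¥58,272.18.
Line 2 (85.81, Fenovia, 1,010 kg, ¥165,599.60):
Base rate for 85.81 is 13.5% + ¥1.26/kg.
85.81 has an FTA preferential rate, but origin Fenovia is not Fenena; base rate stands.
The additional-duty order on 85.81 targets Casoria, not Fenovia; it does not apply.
Duty = ¥165,599.60 × 13.5% + 1,010 × ¥1.26 = ¥23,628.55.
Line 3 (83.76, Casoria, 2,147 kg, ¥64,860.87):
Base rate for 83.76 is 10.5% + ¥0.18/kg.
Additional duty on 83.76 from Casoria: +54.5%. Applied ad valorem rate: 10.5% + 54.5% = 65%.
Duty = ¥64,860.87 × 65% + 2,147 × ¥0.18 = ¥42,546.03.
Total = ¥58,272.18 + ¥23,628.55 + ¥42,546.03 = ¥124,446.76.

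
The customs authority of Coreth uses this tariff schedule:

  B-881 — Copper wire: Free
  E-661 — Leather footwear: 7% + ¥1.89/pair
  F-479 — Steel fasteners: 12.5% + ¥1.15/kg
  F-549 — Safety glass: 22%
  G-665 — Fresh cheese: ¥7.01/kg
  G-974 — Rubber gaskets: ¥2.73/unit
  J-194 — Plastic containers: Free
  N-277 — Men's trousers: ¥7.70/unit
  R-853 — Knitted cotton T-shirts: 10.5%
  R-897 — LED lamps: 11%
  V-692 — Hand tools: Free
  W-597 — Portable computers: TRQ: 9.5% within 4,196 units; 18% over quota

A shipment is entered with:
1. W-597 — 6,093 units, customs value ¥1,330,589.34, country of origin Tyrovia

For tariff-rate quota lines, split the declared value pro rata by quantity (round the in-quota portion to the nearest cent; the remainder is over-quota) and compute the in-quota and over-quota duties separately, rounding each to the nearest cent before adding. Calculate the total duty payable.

¥161,618.67

Line 1 (W-597, Tyrovia, 6,093 units, ¥1,330,589.34):
Code W-597 is under a tariff-rate quota (threshold 4,196 units). In-quota: 4,196 units at 9.5%; over-quota: 1,897 units at 18%.
Pro-rata value split: in-quota = ¥1,330,589.34 × 4,196/6,093 = ¥916,322.48; over-quota = ¥1,330,589.34 − ¥916,322.48 = ¥414,266.86.
In-quota duty = ¥916,322.48 × 9.5% = ¥87,050.64. Over-quota duty = ¥414,266.86 × 18% = ¥74,568.03.
Line duty = ¥87,050.64 + ¥74,568.03 = ¥161,618.67.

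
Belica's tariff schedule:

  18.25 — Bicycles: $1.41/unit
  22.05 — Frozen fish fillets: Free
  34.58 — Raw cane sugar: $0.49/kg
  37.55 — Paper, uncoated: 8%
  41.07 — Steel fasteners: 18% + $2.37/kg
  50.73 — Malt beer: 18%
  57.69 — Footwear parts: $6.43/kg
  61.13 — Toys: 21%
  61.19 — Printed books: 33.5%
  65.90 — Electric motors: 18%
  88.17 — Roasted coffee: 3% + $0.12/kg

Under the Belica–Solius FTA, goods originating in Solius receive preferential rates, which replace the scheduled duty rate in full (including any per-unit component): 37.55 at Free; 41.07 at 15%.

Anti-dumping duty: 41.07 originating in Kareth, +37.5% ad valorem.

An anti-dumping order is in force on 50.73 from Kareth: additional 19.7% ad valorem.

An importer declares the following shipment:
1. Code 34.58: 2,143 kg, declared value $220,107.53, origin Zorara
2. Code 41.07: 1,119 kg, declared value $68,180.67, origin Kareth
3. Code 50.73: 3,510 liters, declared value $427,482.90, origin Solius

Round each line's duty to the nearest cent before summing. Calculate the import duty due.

$118,489.29

Line 1 (34.58, Zorara, 2,143 kg, $220,107.53):
Base rate for 34.58 is $0.49/kg.
Duty = 2,143 × $0.49 = $1,050.07.
Line 2 (41.07, Kareth, 1,119 kg, $68,180.67):
Base rate for 41.07 is 18% + $2.37/kg.
41.07 has an FTA preferential rate, but origin Kareth is not Solius; base rate stands.
Additional duty on 41.07 from Kareth: +37.5%. Applied ad valorem rate: 18% + 37.5% = 55.5%.
Duty = $68,180.67 × 55.5% + 1,119 × $2.37 = $40,492.30.
Line 3 (50.73, Solius, 3,510 liters, $427,482.90):
Base rate for 50.73 is 18%.
Origin Solius is the FTA partner but 50.73 is not on the preference list; base rate stands.
The additional-duty order on 50.73 targets Kareth, not Solius; it does not apply.
Duty = $427,482.90 × 18% = $76,946.92.
Total = $1,050.07 + $40,492.30 + $76,946.92 = $118,489.29.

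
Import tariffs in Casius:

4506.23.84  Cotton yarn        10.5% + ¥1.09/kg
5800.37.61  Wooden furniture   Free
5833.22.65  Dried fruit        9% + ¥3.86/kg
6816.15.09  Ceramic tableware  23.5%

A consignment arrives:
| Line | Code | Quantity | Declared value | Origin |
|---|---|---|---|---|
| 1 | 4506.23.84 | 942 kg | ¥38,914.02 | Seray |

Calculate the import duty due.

¥5,112.75

Line 1 (4506.23.84, Seray, 942 kg, ¥38,914.02):
Base rate for 4506.23.84 is 10.5% + ¥1.09/kg.
Duty = ¥38,914.02 × 10.5% + 942 × ¥1.09 = ¥5,112.75.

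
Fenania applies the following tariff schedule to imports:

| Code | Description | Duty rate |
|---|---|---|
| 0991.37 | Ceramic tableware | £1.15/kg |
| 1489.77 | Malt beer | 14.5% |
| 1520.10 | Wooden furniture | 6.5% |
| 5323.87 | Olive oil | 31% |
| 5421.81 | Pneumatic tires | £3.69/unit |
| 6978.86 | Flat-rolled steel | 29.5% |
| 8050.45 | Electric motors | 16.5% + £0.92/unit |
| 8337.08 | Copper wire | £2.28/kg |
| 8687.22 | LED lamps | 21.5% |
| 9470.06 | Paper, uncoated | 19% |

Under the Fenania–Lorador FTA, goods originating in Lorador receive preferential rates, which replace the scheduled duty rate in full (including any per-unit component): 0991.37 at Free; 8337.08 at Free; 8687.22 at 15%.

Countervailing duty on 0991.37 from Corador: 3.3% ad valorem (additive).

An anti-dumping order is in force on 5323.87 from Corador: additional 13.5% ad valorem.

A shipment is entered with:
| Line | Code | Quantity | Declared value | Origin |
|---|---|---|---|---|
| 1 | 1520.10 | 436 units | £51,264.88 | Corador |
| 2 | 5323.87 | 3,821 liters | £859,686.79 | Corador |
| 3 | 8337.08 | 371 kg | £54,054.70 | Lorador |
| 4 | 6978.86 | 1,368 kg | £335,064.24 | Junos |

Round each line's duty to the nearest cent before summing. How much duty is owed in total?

Line 1 (1520.10, Corador, 436 units, £51,264.88):
Base rate for 1520.10 is 6.5%.
Duty = £51,264.88 × 6.5% = £3,332.22.
Line 2 (5323.87, Corador, 3,821 liters, £859,686.79):
Base rate for 5323.87 is 31%.
Additional duty on 5323.87 from Corador: +13.5%. Applied ad valorem rate: 31% + 13.5% = 44.5%.
Duty = £859,686.79 × 44.5% = £382,560.62.
Line 3 (8337.08, Lorador, 371 kg, £54,054.70):
Base rate for 8337.08 is £2.28/kg.
Origin Lorador qualifies under the Fenania–Lorador agreement and 8337.08 is covered: preferential rate Free applies instead.
Duty = £54,054.70 × 0% = £0.00.
Line 4 (6978.86, Junos, 1,368 kg, £335,064.24):
Base rate for 6978.86 is 29.5%.
Duty = £335,064.24 × 29.5% = £98,843.95.
Total = £3,332.22 + £382,560.62 + £0.00 + £98,843.95 = £484,736.79.

£484,736.79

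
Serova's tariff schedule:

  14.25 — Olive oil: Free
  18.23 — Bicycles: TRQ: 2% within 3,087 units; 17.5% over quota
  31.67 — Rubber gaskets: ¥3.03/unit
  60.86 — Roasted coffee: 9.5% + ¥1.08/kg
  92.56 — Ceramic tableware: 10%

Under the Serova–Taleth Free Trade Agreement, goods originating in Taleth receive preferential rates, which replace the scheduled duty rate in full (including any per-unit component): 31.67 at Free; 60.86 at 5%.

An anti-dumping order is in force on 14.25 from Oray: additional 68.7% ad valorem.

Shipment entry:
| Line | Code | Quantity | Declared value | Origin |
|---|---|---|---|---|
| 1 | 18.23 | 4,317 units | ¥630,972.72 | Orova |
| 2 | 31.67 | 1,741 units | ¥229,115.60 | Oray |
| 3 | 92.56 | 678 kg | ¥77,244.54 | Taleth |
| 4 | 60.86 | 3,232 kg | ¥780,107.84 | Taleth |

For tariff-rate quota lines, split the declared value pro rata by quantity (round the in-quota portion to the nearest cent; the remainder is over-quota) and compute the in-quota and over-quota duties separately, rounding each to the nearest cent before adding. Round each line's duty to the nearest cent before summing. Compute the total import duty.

Line 1 (18.23, Orova, 4,317 units, ¥630,972.72):
Code 18.23 is under a tariff-rate quota (threshold 3,087 units). In-quota: 3,087 units at 2%; over-quota: 1,230 units at 17.5%.
Pro-rata value split: in-quota = ¥630,972.72 × 3,087/4,317 = ¥451,195.92; over-quota = ¥630,972.72 − ¥451,195.92 = ¥179,776.80.
In-quota duty = ¥451,195.92 × 2% = ¥9,023.92. Over-quota duty = ¥179,776.80 × 17.5% = ¥31,460.94.
Line duty = ¥9,023.92 + ¥31,460.94 = ¥40,484.86.
Line 2 (31.67, Oray, 1,741 units, ¥229,115.60):
Base rate for 31.67 is ¥3.03/unit.
31.67 has an FTA preferential rate, but origin Oray is not Taleth; base rate stands.
Duty = 1,741 × ¥3.03 = ¥5,275.23.
Line 3 (92.56, Taleth, 678 kg, ¥77,244.54):
Base rate for 92.56 is 10%.
Origin Taleth is the FTA partner but 92.56 is not on the preference list; base rate stands.
Duty = ¥77,244.54 × 10% = ¥7,724.45.
Line 4 (60.86, Taleth, 3,232 kg, ¥780,107.84):
Base rate for 60.86 is 9.5% + ¥1.08/kg.
Origin Taleth qualifies under the Serova–Taleth agreement and 60.86 is covered: preferential rate 5% applies instead.
Duty = ¥780,107.84 × 5% = ¥39,005.39.
Total = ¥40,484.86 + ¥5,275.23 + ¥7,724.45 + ¥39,005.39 = ¥92,489.93.

¥92,489.93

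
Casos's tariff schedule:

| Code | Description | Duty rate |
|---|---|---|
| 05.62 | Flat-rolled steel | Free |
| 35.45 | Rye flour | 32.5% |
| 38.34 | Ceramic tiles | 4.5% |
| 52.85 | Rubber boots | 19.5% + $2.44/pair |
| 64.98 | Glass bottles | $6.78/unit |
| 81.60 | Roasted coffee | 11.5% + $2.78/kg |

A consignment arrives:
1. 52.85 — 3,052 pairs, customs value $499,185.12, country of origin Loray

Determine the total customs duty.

$104,787.98

Line 1 (52.85, Loray, 3,052 pairs, $499,185.12):
Base rate for 52.85 is 19.5% + $2.44/pair.
Duty = $499,185.12 × 19.5% + 3,052 × $2.44 = $104,787.98.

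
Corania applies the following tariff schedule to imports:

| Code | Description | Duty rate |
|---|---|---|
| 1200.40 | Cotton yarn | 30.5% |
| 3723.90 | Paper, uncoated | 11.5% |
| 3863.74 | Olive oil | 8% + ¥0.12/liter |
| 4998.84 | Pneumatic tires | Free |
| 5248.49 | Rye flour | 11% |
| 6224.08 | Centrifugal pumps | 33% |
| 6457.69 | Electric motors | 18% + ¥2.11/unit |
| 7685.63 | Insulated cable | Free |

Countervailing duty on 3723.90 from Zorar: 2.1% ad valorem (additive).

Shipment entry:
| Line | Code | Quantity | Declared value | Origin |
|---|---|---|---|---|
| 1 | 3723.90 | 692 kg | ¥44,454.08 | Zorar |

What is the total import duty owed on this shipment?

Line 1 (3723.90, Zorar, 692 kg, ¥44,454.08):
Base rate for 3723.90 is 11.5%.
Additional duty on 3723.90 from Zorar: +2.1%. Applied ad valorem rate: 11.5% + 2.1% = 13.6%.
Duty = ¥44,454.08 × 13.6% = ¥6,045.75.

¥6,045.75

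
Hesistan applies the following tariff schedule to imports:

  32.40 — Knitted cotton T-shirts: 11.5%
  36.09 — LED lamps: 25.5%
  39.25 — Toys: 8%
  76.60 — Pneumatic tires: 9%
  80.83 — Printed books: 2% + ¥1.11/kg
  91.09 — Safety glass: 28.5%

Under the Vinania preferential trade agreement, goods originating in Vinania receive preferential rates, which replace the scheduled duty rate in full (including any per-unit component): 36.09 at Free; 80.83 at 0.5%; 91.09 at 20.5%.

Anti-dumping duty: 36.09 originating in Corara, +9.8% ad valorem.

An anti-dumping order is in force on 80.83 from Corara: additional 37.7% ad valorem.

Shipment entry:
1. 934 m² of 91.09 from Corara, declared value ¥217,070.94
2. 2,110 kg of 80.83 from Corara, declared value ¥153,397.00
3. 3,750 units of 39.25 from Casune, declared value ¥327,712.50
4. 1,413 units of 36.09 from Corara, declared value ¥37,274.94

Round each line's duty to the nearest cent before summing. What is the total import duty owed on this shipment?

¥164,480.98

Line 1 (91.09, Corara, 934 m², ¥217,070.94):
Base rate for 91.09 is 28.5%.
91.09 has an FTA preferential rate, but origin Corara is not Vinania; base rate stands.
Duty = ¥217,070.94 × 28.5% = ¥61,865.22.
Line 2 (80.83, Corara, 2,110 kg, ¥153,397.00):
Base rate for 80.83 is 2% + ¥1.11/kg.
80.83 has an FTA preferential rate, but origin Corara is not Vinania; base rate stands.
Additional duty on 80.83 from Corara: +37.7%. Applied ad valorem rate: 2% + 37.7% = 39.7%.
Duty = ¥153,397.00 × 39.7% + 2,110 × ¥1.11 = ¥63,240.71.
Line 3 (39.25, Casune, 3,750 units, ¥327,712.50):
Base rate for 39.25 is 8%.
Duty = ¥327,712.50 × 8% = ¥26,217.00.
Line 4 (36.09, Corara, 1,413 units, ¥37,274.94):
Base rate for 36.09 is 25.5%.
36.09 has an FTA preferential rate, but origin Corara is not Vinania; base rate stands.
Additional duty on 36.09 from Corara: +9.8%. Applied ad valorem rate: 25.5% + 9.8% = 35.3%.
Duty = ¥37,274.94 × 35.3% = ¥13,158.05.
Total = ¥61,865.22 + ¥63,240.71 + ¥26,217.00 + ¥13,158.05 = ¥164,480.98.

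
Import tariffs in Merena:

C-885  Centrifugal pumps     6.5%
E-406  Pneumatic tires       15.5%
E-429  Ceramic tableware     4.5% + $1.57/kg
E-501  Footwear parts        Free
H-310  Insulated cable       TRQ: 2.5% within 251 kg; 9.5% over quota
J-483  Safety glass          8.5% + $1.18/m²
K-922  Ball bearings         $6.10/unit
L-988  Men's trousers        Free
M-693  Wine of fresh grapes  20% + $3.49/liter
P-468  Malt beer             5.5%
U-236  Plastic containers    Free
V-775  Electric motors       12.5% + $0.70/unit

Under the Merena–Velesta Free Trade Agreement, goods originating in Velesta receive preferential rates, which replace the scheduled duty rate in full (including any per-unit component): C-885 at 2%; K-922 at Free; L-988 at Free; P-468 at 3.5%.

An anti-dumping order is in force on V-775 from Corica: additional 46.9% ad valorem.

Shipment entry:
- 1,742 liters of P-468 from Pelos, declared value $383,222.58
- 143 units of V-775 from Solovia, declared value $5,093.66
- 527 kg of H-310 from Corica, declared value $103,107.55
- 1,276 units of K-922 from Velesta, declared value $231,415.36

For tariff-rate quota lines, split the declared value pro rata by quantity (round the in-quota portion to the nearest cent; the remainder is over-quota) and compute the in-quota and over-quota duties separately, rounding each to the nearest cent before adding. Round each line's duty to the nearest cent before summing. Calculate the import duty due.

$28,171.69

Line 1 (P-468, Pelos, 1,742 liters, $383,222.58):
Base rate for P-468 is 5.5%.
P-468 has an FTA preferential rate, but origin Pelos is not Velesta; base rate stands.
Duty = $383,222.58 × 5.5% = $21,077.24.
Line 2 (V-775, Solovia, 143 units, $5,093.66):
Base rate for V-775 is 12.5% + $0.70/unit.
The additional-duty order on V-775 targets Corica, not Solovia; it does not apply.
Duty = $5,093.66 × 12.5% + 143 × $0.70 = $736.81.
Line 3 (H-310, Corica, 527 kg, $103,107.55):
Code H-310 is under a tariff-rate quota (threshold 251 kg). In-quota: 251 kg at 2.5%; over-quota: 276 kg at 9.5%.
Pro-rata value split: in-quota = $103,107.55 × 251/527 = $49,108.15; over-quota = $103,107.55 − $49,108.15 = $53,999.40.
In-quota duty = $49,108.15 × 2.5% = $1,227.70. Over-quota duty = $53,999.40 × 9.5% = $5,129.94.
Line duty = $1,227.70 + $5,129.94 = $6,357.64.
Line 4 (K-922, Velesta, 1,276 units, $231,415.36):
Base rate for K-922 is $6.10/unit.
Origin Velesta qualifies under the Merena–Velesta agreement and K-922 is covered: preferential rate Free applies instead.
Duty = $231,415.36 × 0% = $0.00.
Total = $21,077.24 + $736.81 + $6,357.64 + $0.00 = $28,171.69.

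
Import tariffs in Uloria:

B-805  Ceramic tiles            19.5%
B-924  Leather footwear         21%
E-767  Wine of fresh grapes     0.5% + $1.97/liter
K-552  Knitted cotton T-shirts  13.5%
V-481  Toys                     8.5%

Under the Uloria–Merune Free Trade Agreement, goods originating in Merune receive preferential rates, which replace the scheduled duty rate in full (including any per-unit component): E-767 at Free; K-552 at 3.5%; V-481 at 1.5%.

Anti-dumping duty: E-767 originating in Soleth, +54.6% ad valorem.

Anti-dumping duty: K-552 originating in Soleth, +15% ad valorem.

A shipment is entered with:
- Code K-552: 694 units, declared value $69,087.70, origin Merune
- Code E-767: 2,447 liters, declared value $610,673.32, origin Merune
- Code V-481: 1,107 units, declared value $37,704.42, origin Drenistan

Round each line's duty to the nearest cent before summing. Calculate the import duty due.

$5,622.95

Line 1 (K-552, Merune, 694 units, $69,087.70):
Base rate for K-552 is 13.5%.
Origin Merune qualifies under the Uloria–Merune agreement and K-552 is covered: preferential rate 3.5% applies instead.
The additional-duty order on K-552 targets Soleth, not Merune; it does not apply.
Duty = $69,087.70 × 3.5% = $2,418.07.
Line 2 (E-767, Merune, 2,447 liters, $610,673.32):
Base rate for E-767 is 0.5% + $1.97/liter.
Origin Merune qualifies under the Uloria–Merune agreement and E-767 is covered: preferential rate Free applies instead.
The additional-duty order on E-767 targets Soleth, not Merune; it does not apply.
Duty = $610,673.32 × 0% = $0.00.
Line 3 (V-481, Drenistan, 1,107 units, $37,704.42):
Base rate for V-481 is 8.5%.
V-481 has an FTA preferential rate, but origin Drenistan is not Merune; base rate stands.
Duty = $37,704.42 × 8.5% = $3,204.88.
Total = $2,418.07 + $0.00 + $3,204.88 = $5,622.95.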